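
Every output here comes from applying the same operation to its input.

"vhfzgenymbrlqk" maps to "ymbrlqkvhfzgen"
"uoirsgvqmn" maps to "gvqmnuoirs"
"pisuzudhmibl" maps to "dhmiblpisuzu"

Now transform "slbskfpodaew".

podaewslbskf

What's happening: swap the front and back halves of the string.
So "slbskfpodaew" becomes "podaewslbskf".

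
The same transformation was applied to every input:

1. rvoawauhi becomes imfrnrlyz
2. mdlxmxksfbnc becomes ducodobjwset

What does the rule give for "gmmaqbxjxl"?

The pattern: shift every letter 9 places backward in the alphabet (wrapping around).
For "gmmaqbxjxl" the result is "xddrhsoaoc".

xddrhsoaoc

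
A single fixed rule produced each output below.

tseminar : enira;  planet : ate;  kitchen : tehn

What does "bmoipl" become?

What's happening: swap each adjacent pair of characters (1↔2, 3↔4, ...), then delete the first 3 characters.
For "bmoipl", step one produces "mbiolp"; step two turns that into "olp".

olp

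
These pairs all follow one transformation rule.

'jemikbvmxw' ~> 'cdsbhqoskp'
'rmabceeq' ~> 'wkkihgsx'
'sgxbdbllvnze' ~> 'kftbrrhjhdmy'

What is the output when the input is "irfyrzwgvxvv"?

Looking at the pairs, the operation is to reverse the string, then shift every letter 6 places forward in the alphabet (wrapping around).
Applying both steps to "irfyrzwgvxvv": "vvxvgwzryfri", then "bbdbmcfxelxo".

bbdbmcfxelxo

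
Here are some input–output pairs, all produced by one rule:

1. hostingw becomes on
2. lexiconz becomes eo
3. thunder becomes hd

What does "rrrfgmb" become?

rg

What's happening: take characters alternately from the front and the back (1st, last, 2nd, 2nd-last, ...), then keep one character in every 3, starting at position 3 (positions 3rd, 6th, 9th, ...).
For "rrrfgmb", step one produces "rbrmrgf"; step two turns that into "rg".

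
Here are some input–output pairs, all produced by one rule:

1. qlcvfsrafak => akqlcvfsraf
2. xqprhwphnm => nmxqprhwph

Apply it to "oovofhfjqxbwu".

wuoovofhfjqxb

Each output is the input with this applied: move the last 2 characters to the front (rotate right by 2).
"oovofhfjqxbwu" → "wuoovofhfjqxb".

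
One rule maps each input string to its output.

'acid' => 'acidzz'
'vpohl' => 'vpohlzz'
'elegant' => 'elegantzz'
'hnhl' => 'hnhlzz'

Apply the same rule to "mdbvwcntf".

Rule — append "zz".
On "mdbvwcntf" that produces "mdbvwcntfzz".

mdbvwcntfzz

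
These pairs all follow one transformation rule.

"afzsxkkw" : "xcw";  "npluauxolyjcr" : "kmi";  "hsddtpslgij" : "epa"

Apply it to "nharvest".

kex

In each case the input is transformed by: shift every letter 3 places backward in the alphabet (wrapping around), then keep only the first 3 characters.
"nharvest" → "kexosbpq" → "kex".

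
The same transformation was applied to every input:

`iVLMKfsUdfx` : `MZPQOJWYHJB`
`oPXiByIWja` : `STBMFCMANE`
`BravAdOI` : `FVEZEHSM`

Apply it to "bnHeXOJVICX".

FRLIBSNZMGB

Rule — shift every letter 4 places forward in the alphabet (wrapping around), then convert every letter to uppercase.
Applying both steps to "bnHeXOJVICX": "frLiBSNZMGB", then "FRLIBSNZMGB".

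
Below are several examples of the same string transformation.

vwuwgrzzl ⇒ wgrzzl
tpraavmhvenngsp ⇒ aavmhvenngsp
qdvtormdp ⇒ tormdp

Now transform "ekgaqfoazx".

aqfoazx

Each output is the input with this applied: delete the first 3 characters.
On "ekgaqfoazx" that produces "aqfoazx".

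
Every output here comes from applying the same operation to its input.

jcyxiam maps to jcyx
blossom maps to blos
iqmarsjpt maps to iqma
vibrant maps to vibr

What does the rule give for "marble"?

What's happening: keep only the first 4 characters.
For "marble" the result is "marb".

marb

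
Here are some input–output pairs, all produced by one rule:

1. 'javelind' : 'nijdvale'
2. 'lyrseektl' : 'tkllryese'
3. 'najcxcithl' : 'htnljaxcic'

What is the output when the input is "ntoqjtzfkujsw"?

Looking at the pairs, the operation is to move the last 3 characters to the front (rotate right by 3), then swap each adjacent pair of characters (1↔2, 3↔4, ...).
Working it through for "ntoqjtzfkujsw": intermediate "jswntoqjtzfku", final "sjnwotjqztkfu".

sjnwotjqztkfu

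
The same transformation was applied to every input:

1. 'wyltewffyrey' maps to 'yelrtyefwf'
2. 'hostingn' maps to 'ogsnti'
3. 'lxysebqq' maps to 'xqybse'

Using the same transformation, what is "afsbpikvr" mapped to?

fvskbip

Rule — take characters alternately from the front and the back (1st, last, 2nd, 2nd-last, ...), then delete the first 2 characters.
"afsbpikvr" → "arfvskbip" → "fvskbip".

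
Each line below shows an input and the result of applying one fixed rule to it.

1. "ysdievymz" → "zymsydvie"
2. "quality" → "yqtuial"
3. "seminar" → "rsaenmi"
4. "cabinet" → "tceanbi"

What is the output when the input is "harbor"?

rhoabr

The transformation: take characters alternately from the front and the back (1st, last, 2nd, 2nd-last, ...), then swap each adjacent pair of characters (1↔2, 3↔4, ...).
On "harbor": the first step gives "hraorb", and the second then gives "rhoabr".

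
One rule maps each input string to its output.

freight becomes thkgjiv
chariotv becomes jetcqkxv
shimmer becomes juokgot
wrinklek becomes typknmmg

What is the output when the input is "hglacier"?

ijcnketg

Each output is the input with this applied: swap each adjacent pair of characters (1↔2, 3↔4, ...), then shift every letter 2 places forward in the alphabet (wrapping around).
For "hglacier", step one produces "ghalicre"; step two turns that into "ijcnketg".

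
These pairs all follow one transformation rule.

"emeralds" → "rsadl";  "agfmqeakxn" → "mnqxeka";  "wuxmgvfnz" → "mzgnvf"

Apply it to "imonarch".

nhacr

The pattern: delete the first 3 characters, then take characters alternately from the front and the back (1st, last, 2nd, 2nd-last, ...).
On "imonarch": the first step gives "narch", and the second then gives "nhacr".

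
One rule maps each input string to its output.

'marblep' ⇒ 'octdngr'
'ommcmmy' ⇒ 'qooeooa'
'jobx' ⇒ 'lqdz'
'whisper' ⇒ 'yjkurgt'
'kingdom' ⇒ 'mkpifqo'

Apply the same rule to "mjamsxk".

The transformation: shift every letter 2 places forward in the alphabet (wrapping around).
For "mjamsxk" the result is "olcouzm".

olcouzm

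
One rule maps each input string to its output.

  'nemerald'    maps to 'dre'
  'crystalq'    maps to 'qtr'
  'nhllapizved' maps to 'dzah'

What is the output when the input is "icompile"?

Rule — keep one character in every 3, starting at position 2 (positions 2nd, 5th, 8th, ...), then reverse the string.
On "icompile": the first step gives "cpe", and the second then gives "epc".

epc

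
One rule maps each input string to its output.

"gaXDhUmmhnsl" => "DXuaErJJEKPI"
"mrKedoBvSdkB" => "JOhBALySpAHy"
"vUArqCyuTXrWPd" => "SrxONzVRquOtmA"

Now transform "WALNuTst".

The pattern: shift every letter 3 places backward in the alphabet (wrapping around), then flip the case of every letter.
Working it through for "WALNuTst": intermediate "TXIKrQpq", final "txikRqPQ".

txikRqPQ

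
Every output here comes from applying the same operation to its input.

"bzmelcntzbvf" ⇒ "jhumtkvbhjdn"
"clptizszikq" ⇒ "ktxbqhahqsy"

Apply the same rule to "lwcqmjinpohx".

The rule is to shift every letter 8 places forward in the alphabet (wrapping around).
Doing the same to "lwcqmjinpohx": "tekyurqvxwpf".

tekyurqvxwpf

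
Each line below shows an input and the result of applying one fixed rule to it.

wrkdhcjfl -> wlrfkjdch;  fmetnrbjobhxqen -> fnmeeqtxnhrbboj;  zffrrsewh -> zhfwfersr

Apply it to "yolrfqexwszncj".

yjoclnrzfsqwex

Rule — take characters alternately from the front and the back (1st, last, 2nd, 2nd-last, ...).
For "yolrfqexwszncj" the result is "yjoclnrzfsqwex".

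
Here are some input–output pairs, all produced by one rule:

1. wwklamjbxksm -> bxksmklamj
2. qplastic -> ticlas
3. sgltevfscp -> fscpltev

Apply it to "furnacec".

cecrna

What's happening: delete the first 2 characters, then swap the front and back halves of the string.
Applying both steps to "furnacec": "rnacec", then "cecrna".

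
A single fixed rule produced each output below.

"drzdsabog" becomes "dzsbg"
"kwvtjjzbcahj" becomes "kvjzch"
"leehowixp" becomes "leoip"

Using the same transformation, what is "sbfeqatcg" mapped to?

Each output is the input with this applied: keep every other character starting from the first (positions 1st, 3rd, 5th, ...).
Applying that to "sbfeqatcg" gives "sfqtg".

sfqtg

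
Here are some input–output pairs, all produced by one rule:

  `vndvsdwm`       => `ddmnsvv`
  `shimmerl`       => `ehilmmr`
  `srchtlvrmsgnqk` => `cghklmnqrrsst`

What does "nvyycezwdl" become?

Rule — sort the characters into alphabetical order, then delete the last character.
Applying both steps to "nvyycezwdl": "cdelnvwyyz", then "cdelnvwyy".

cdelnvwyy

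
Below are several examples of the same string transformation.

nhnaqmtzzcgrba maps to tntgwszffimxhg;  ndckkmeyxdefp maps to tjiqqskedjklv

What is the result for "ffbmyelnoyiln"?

Looking at the pairs, the operation is to shift every letter 6 places forward in the alphabet (wrapping around).
Doing the same to "ffbmyelnoyiln": "llhsekrtueort".

llhsekrtueort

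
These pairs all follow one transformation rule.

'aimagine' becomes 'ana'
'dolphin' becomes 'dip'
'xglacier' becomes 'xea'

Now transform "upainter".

What's happening: take characters alternately from the front and the back (1st, last, 2nd, 2nd-last, ...), then keep one character in every 3, starting at position 1 (positions 1st, 4th, 7th, ...).
Applying both steps to "upainter": "urpeatin", then "uei".

uei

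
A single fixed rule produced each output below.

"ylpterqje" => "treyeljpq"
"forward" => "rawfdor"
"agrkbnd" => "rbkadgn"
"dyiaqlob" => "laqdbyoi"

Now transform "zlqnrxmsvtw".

rmxzwltqvns

The transformation: take characters alternately from the front and the back (1st, last, 2nd, 2nd-last, ...), then move the last 3 characters to the front (rotate right by 3).
For "zlqnrxmsvtw", step one produces "zwltqvnsrmx"; step two turns that into "rmxzwltqvns".
(Check on "forward": → "fdorraw" → "rawfdor" ✓)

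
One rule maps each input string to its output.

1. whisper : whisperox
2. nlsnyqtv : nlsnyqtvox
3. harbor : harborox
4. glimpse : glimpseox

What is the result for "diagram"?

diagramox

The pattern: append "ox".
For "diagram" the result is "diagramox".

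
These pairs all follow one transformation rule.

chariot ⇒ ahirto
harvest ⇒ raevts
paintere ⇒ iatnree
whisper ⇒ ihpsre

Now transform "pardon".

raodn

What's happening: delete the first character, then swap each adjacent pair of characters (1↔2, 3↔4, ...).
Starting from "pardon": after the first operation, "ardon"; after the second, "raodn".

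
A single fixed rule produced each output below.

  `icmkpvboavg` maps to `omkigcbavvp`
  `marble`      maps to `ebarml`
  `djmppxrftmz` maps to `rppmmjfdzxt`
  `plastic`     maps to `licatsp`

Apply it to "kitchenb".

Looking at the pairs, the operation is to sort the characters into reverse alphabetical order, then move the first 3 characters to the end (rotate left by 3).
Applying both steps to "kitchenb": "tnkihecb", then "ihecbtnk".

ihecbtnk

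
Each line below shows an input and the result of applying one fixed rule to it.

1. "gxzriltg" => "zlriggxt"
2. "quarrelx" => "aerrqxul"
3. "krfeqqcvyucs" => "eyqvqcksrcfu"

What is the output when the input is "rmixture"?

iuxtremr

The pattern: take characters alternately from the front and the back (1st, last, 2nd, 2nd-last, ...), then swap the front and back halves of the string.
Applying both steps to "rmixture": "remriuxt", then "iuxtremr".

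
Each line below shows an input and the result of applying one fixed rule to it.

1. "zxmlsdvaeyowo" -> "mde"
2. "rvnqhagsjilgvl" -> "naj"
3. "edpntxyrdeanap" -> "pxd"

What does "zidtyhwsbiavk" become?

Rule — delete the last 3 characters, then keep one character in every 3, starting at position 3 (positions 3rd, 6th, 9th, ...).
For "zidtyhwsbiavk", step one produces "zidtyhwsbi"; step two turns that into "dhb".
(Check on "zxmlsdvaeyowo": → "zxmlsdvaey" → "mde" ✓)

dhb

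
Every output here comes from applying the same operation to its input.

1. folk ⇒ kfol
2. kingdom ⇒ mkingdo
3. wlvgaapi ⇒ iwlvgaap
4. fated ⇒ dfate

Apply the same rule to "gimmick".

The transformation: move the last character to the front.
"gimmick" → "kgimmic".

kgimmic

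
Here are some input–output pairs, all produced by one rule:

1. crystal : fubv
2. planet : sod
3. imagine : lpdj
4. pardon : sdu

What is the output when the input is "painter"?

sdlq

The transformation: delete the last 3 characters, then shift every letter 3 places forward in the alphabet (wrapping around).
Applying both steps to "painter": "pain", then "sdlq".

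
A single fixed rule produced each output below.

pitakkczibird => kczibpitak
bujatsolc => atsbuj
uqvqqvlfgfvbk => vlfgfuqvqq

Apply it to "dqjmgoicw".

mgodqj

The pattern: delete the last 3 characters, then swap the front and back halves of the string.
Starting from "dqjmgoicw": after the first operation, "dqjmgo"; after the second, "mgodqj".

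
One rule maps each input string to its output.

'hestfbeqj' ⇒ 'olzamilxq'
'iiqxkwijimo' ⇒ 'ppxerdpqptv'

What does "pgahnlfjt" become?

wnhousmqa

The rule is to shift every letter 7 places forward in the alphabet (wrapping around).
"pgahnlfjt" → "wnhousmqa".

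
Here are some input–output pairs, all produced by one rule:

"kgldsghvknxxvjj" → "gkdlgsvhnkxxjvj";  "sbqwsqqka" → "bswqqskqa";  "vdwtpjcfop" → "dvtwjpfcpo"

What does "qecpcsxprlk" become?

eqpcscpxlrk

In each case the input is transformed by: swap each adjacent pair of characters (1↔2, 3↔4, ...).
So "qecpcsxprlk" becomes "eqpcscpxlrk".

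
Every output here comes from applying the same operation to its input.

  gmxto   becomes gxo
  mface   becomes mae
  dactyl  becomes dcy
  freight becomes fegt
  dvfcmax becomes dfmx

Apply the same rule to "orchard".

Rule — keep every other character starting from the first (positions 1st, 3rd, 5th, ...).
So "orchard" becomes "ocad".

ocad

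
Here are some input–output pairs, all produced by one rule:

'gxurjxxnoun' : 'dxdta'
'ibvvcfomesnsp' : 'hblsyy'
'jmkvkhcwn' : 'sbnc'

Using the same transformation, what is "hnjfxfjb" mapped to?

tllh

Each output is the input with this applied: shift every letter 6 places forward in the alphabet (wrapping around), then keep every other character starting from the second (positions 2nd, 4th, 6th, ...).
Starting from "hnjfxfjb": after the first operation, "ntpldlph"; after the second, "tllh".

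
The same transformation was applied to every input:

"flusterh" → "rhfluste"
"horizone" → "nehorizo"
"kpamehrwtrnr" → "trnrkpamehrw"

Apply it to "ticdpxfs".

fsticdpx

Rule — move the first 2 characters to the end (rotate left by 2), then swap the front and back halves of the string.
"ticdpxfs" → "cdpxfsti" → "fsticdpx".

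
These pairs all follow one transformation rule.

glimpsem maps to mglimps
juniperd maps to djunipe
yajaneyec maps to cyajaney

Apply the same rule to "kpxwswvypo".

Looking at the pairs, the operation is to move the last character to the front, then delete the last character.
On "kpxwswvypo": the first step gives "okpxwswvyp", and the second then gives "okpxwswvy".

okpxwswvy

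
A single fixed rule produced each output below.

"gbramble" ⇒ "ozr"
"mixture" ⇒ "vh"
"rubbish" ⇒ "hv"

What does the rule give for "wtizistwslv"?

gvji

In each case the input is transformed by: keep one character in every 3, starting at position 2 (positions 2nd, 5th, 8th, ...), then shift every letter 13 places forward in the alphabet (wrapping around) — i.e. ROT13.
On "wtizistwslv": the first step gives "tiwv", and the second then gives "gvji".
(Check on "gbramble": → "bme" → "ozr" ✓)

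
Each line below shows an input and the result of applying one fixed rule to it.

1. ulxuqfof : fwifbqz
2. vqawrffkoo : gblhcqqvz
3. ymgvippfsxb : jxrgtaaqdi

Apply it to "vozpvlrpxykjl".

gzkagwcaijvu

Looking at the pairs, the operation is to shift every letter 11 places forward in the alphabet (wrapping around), then delete the last character.
Working it through for "vozpvlrpxykjl": intermediate "gzkagwcaijvuw", final "gzkagwcaijvu".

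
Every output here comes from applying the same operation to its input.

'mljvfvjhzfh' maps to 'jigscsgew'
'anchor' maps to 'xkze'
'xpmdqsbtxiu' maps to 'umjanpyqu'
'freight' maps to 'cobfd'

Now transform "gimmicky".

dfjjfz

Each output is the input with this applied: shift every letter 3 places backward in the alphabet (wrapping around), then delete the last 2 characters.
On "gimmicky": the first step gives "dfjjfzhv", and the second then gives "dfjjfz".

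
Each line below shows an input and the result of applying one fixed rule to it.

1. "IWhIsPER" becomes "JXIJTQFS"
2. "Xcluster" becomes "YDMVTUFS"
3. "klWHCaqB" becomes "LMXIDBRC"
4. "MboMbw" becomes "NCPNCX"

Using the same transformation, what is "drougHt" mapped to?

ESPVHIU

The pattern: shift every letter 1 place forward in the alphabet (wrapping around), then convert every letter to uppercase.
On "drougHt": the first step gives "espvhIu", and the second then gives "ESPVHIU".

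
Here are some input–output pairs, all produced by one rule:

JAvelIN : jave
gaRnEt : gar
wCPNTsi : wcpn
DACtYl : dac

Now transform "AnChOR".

The pattern: delete the last 3 characters, then convert every letter to lowercase.
On "AnChOR": the first step gives "AnC", and the second then gives "anc".

anc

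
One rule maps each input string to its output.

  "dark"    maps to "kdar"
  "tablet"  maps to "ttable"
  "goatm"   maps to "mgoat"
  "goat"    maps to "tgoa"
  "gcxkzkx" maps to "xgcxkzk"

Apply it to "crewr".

The transformation: move the last character to the front.
Doing the same to "crewr": "rcrew".

rcrew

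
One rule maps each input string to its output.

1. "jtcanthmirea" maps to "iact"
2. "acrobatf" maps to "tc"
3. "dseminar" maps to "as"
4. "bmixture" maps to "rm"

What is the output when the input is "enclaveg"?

Rule — swap the front and back halves of the string, then keep one character in every 3, starting at position 3 (positions 3rd, 6th, 9th, ...).
Applying both steps to "enclaveg": "avegencl", then "en".

en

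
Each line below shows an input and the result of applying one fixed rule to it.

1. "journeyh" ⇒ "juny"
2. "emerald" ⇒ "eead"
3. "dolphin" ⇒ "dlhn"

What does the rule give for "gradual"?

In each case the input is transformed by: keep every other character starting from the first (positions 1st, 3rd, 5th, ...).
"gradual" → "gaul".

gaul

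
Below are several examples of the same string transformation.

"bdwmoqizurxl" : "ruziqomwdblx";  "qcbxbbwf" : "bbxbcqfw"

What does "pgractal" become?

tcargpla

The rule is to reverse the string, then move the first 2 characters to the end (rotate left by 2).
So "pgractal" becomes "tcargpla".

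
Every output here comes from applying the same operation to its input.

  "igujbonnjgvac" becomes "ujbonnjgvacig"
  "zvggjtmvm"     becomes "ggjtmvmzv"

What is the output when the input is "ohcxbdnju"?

What's happening: move the first 2 characters to the end (rotate left by 2).
For "ohcxbdnju" the result is "cxbdnjuoh".

cxbdnjuoh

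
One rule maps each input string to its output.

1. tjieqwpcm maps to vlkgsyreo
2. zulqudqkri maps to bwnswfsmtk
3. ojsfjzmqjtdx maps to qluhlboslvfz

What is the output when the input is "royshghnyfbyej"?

Looking at the pairs, the operation is to shift every letter 2 places forward in the alphabet (wrapping around).
On "royshghnyfbyej" that produces "tqaujijpahdagl".

tqaujijpahdagl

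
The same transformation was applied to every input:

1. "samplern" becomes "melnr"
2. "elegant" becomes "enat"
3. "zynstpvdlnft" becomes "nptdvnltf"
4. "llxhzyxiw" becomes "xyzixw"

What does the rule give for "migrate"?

Looking at the pairs, the operation is to swap each adjacent pair of characters (1↔2, 3↔4, ...), then delete the first 3 characters.
Applying both steps to "migrate": "imrgtae", then "gtae".

gtae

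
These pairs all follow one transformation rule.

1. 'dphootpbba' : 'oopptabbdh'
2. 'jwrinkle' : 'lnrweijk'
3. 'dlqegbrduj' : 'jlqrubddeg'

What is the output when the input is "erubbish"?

In each case the input is transformed by: sort the characters into alphabetical order, then swap the front and back halves of the string.
For "erubbish", step one produces "bbehirsu"; step two turns that into "irsubbeh".

irsubbeh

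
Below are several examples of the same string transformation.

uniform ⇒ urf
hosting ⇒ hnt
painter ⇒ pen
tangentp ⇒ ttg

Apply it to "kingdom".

kog

Rule — take characters alternately from the front and the back (1st, last, 2nd, 2nd-last, ...), then keep one character in every 3, starting at position 1 (positions 1st, 4th, 7th, ...).
"kingdom" → "kog".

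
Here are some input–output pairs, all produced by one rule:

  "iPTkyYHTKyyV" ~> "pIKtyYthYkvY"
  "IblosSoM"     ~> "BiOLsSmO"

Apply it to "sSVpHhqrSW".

In each case the input is transformed by: flip the case of every letter, then swap each adjacent pair of characters (1↔2, 3↔4, ...).
Working it through for "sSVpHhqrSW": intermediate "SsvPhHQRsw", final "sSPvHhRQws".

sSPvHhRQws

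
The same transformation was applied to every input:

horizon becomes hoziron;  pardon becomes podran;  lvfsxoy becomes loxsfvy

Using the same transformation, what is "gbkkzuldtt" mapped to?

The rule is to swap the first and last characters, then reverse the string.
Starting from "gbkkzuldtt": after the first operation, "tbkkzuldtg"; after the second, "gtdluzkkbt".

gtdluzkkbt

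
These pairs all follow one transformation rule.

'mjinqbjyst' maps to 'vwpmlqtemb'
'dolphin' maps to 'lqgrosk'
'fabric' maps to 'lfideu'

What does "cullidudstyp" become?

Each output is the input with this applied: shift every letter 3 places forward in the alphabet (wrapping around), then move the last 2 characters to the front (rotate right by 2).
On "cullidudstyp": the first step gives "fxoolgxgvwbs", and the second then gives "bsfxoolgxgvw".
(Check on "dolphin": → "grosklq" → "lqgrosk" ✓)

bsfxoolgxgvw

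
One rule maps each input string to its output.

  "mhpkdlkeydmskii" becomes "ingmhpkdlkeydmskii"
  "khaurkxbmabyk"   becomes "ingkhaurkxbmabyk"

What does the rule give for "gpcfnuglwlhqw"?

The rule is to prepend "ing".
On "gpcfnuglwlhqw" that produces "inggpcfnuglwlhqw".

inggpcfnuglwlhqw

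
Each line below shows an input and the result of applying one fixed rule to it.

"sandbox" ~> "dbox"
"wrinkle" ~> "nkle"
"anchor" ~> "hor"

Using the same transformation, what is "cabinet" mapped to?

inet

What's happening: delete the first 3 characters.
Applying that to "cabinet" gives "inet".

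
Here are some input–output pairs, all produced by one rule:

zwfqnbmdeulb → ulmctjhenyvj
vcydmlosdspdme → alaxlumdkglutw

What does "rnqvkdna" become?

The transformation: shift every letter 8 places forward in the alphabet (wrapping around), then swap the front and back halves of the string.
Starting from "rnqvkdna": after the first operation, "zvydslvi"; after the second, "slvizvyd".

slvizvyd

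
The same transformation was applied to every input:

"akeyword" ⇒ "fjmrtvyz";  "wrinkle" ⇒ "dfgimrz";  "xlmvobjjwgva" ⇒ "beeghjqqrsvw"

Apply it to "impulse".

dghknpz

The transformation: shift every letter 5 places backward in the alphabet (wrapping around), then sort the characters into alphabetical order.
For "impulse", step one produces "dhkpgnz"; step two turns that into "dghknpz".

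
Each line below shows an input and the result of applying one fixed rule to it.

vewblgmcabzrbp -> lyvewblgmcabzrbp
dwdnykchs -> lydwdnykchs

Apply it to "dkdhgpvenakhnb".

lydkdhgpvenakhnb

The pattern: prepend "ly".
Applying that to "dkdhgpvenakhnb" gives "lydkdhgpvenakhnb".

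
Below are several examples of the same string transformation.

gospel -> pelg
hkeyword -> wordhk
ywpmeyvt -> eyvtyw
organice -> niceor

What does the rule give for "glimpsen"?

The pattern: swap the front and back halves of the string, then delete the last 2 characters.
Starting from "glimpsen": after the first operation, "psenglim"; after the second, "psengl".

psengl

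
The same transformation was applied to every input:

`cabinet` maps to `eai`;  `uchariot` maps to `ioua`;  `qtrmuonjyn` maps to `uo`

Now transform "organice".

Each output is the input with this applied: move the last 3 characters to the front (rotate right by 3), then keep only the vowels.
Working it through for "organice": intermediate "iceorgan", final "ieoa".

ieoa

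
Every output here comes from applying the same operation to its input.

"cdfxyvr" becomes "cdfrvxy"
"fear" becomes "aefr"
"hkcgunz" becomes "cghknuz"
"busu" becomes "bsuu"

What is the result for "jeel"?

The rule is to sort the characters into alphabetical order.
On "jeel" that produces "eejl".

eejl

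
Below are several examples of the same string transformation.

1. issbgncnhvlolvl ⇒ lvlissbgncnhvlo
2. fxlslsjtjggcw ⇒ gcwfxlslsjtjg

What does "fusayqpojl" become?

ojlfusayqp

In each case the input is transformed by: move the last 3 characters to the front (rotate right by 3).
"fusayqpojl" → "ojlfusayqp".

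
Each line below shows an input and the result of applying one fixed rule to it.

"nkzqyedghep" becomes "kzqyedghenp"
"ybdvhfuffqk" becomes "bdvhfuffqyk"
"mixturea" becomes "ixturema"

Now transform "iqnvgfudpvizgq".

Rule — swap the first and last characters, then move the first character to the end.
For "iqnvgfudpvizgq", step one produces "qqnvgfudpvizgi"; step two turns that into "qnvgfudpvizgiq".

qnvgfudpvizgiq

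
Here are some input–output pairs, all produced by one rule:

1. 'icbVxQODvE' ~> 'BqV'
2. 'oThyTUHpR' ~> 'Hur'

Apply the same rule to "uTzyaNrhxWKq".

ZnXQ

What's happening: flip the case of every letter, then keep one character in every 3, starting at position 3 (positions 3rd, 6th, 9th, ...).
"uTzyaNrhxWKq" → "UtZYAnRHXwkQ" → "ZnXQ".
(Check on "icbVxQODvE": → "ICBvXqodVe" → "BqV" ✓)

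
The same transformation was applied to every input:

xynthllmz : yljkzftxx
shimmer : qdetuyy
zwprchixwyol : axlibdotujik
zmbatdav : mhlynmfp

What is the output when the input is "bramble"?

Rule — move the last 2 characters to the front (rotate right by 2), then shift every letter 12 places forward in the alphabet (wrapping around).
Applying both steps to "bramble": "lebramb", then "xqndmyn".
(Check on "zwprchixwyol": → "olzwprchixwy" → "axlibdotujik" ✓)

xqndmyn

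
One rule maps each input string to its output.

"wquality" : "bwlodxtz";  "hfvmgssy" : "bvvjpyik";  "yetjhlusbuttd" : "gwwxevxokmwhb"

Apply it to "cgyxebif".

ilehabjf

Rule — shift every letter 3 places forward in the alphabet (wrapping around), then reverse the string.
On "cgyxebif": the first step gives "fjbaheli", and the second then gives "ilehabjf".
(Check on "yetjhlusbuttd": → "bhwmkoxvexwwg" → "gwwxevxokmwhb" ✓)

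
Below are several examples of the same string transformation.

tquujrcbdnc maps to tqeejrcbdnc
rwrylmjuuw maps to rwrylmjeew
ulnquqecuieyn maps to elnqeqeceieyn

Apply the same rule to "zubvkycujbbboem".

zebvkycejbbboem

What's happening: replace every "u" with "e".
So "zubvkycujbbboem" becomes "zebvkycejbbboem".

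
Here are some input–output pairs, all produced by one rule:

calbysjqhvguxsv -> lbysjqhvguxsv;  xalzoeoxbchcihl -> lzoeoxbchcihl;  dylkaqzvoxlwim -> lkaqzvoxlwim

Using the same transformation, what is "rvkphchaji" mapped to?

kphchaji

Looking at the pairs, the operation is to delete the first 2 characters.
For "rvkphchaji" the result is "kphchaji".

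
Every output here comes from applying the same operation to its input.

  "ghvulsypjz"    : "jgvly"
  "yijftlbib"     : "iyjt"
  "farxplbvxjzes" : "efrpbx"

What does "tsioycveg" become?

etiy

Each output is the input with this applied: move the last 3 characters to the front (rotate right by 3), then keep every other character starting from the second (positions 2nd, 4th, 6th, ...).
Starting from "tsioycveg": after the first operation, "vegtsioyc"; after the second, "etiy".
(Check on "yijftlbib": → "bibyijftl" → "iyjt" ✓)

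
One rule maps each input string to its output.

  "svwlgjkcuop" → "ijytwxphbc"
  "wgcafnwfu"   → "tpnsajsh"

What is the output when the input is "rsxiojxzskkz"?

fkvbwkmfxxm

The rule is to delete the first character, then shift every letter 13 places forward in the alphabet (wrapping around) — i.e. ROT13.
So "rsxiojxzskkz" becomes "fkvbwkmfxxm".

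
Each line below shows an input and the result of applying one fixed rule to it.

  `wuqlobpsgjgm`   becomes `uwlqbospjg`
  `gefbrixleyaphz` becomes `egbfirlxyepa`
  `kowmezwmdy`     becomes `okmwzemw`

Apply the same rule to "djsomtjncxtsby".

What's happening: delete the last 2 characters, then swap each adjacent pair of characters (1↔2, 3↔4, ...).
Starting from "djsomtjncxtsby": after the first operation, "djsomtjncxts"; after the second, "jdostmnjxcst".

jdostmnjxcst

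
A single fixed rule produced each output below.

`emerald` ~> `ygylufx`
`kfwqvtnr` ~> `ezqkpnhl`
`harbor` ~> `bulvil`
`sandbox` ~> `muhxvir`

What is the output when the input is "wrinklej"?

What's happening: shift every letter 6 places backward in the alphabet (wrapping around).
On "wrinklej" that produces "qlchefyd".

qlchefyd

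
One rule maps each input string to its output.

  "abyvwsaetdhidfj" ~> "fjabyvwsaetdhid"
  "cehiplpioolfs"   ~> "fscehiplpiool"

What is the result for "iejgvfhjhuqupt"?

ptiejgvfhjhuqu

In each case the input is transformed by: move the last 2 characters to the front (rotate right by 2).
On "iejgvfhjhuqupt" that produces "ptiejgvfhjhuqu".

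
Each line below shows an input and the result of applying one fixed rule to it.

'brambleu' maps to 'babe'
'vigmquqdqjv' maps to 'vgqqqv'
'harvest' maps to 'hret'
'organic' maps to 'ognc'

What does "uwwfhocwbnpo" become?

Looking at the pairs, the operation is to keep every other character starting from the first (positions 1st, 3rd, 5th, ...).
Doing the same to "uwwfhocwbnpo": "uwhcbp".

uwhcbp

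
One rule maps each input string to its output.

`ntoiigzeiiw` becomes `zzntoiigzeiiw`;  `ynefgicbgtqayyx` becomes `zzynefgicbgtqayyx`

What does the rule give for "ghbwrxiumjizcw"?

The transformation: prepend "zz".
So "ghbwrxiumjizcw" becomes "zzghbwrxiumjizcw".

zzghbwrxiumjizcw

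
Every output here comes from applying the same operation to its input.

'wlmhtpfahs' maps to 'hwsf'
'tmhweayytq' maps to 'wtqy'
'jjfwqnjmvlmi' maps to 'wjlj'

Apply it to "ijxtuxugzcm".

Rule — keep one character in every 3, starting at position 1 (positions 1st, 4th, 7th, ...), then swap each adjacent pair of characters (1↔2, 3↔4, ...).
Applying both steps to "ijxtuxugzcm": "ituc", then "ticu".
(Check on "tmhweayytq": → "twyq" → "wtqy" ✓)

ticu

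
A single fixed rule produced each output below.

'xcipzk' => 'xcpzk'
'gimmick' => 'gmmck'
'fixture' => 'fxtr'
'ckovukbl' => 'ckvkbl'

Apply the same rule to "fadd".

Looking at the pairs, the operation is to remove every vowel.
Doing the same to "fadd": "fdd".

fdd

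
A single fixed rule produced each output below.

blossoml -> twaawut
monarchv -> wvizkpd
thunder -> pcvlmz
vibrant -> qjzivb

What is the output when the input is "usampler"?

The pattern: delete the first character, then shift every letter 8 places forward in the alphabet (wrapping around).
"usampler" → "sampler" → "aiuxtmz".

aiuxtmz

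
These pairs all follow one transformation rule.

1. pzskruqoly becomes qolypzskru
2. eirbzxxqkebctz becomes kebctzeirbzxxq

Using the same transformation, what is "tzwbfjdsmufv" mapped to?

What's happening: swap the front and back halves of the string, then move the first character to the end.
"tzwbfjdsmufv" → "dsmufvtzwbfj" → "smufvtzwbfjd".

smufvtzwbfjd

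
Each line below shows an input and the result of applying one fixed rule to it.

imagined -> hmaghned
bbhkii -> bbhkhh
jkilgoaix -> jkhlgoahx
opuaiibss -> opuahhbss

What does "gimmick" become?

What's happening: replace every "i" with "h".
"gimmick" → "ghmmhck".

ghmmhck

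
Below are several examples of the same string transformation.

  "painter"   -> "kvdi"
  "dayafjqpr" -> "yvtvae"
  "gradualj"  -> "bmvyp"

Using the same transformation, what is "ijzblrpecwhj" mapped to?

deuwgmkzx

The pattern: delete the last 3 characters, then shift every letter 5 places backward in the alphabet (wrapping around).
Applying both steps to "ijzblrpecwhj": "ijzblrpec", then "deuwgmkzx".
(Check on "gradualj": → "gradu" → "bmvyp" ✓)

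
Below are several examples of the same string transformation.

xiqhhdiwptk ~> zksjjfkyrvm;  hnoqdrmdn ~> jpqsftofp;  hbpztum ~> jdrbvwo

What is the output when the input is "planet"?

What's happening: shift every letter 2 places forward in the alphabet (wrapping around).
For "planet" the result is "rncpgv".

rncpgv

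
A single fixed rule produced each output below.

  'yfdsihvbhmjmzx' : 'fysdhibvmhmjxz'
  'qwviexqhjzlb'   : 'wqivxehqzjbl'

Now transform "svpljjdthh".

The pattern: swap each adjacent pair of characters (1↔2, 3↔4, ...).
Doing the same to "svpljjdthh": "vslpjjtdhh".

vslpjjtdhh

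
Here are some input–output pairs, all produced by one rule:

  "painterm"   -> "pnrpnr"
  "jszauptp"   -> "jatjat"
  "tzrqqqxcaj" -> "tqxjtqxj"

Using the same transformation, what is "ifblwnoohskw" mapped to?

Rule — keep one character in every 3, starting at position 1 (positions 1st, 4th, 7th, ...), then write the whole string twice.
On "ifblwnoohskw": the first step gives "ilos", and the second then gives "ilosilos".

ilosilos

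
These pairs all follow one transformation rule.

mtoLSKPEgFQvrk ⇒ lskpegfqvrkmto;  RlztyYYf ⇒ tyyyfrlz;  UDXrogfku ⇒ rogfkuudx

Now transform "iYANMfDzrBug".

The transformation: move the first 3 characters to the end (rotate left by 3), then convert every letter to lowercase.
Working it through for "iYANMfDzrBug": intermediate "NMfDzrBugiYA", final "nmfdzrbugiya".
(Check on "UDXrogfku": → "rogfkuUDX" → "rogfkuudx" ✓)

nmfdzrbugiya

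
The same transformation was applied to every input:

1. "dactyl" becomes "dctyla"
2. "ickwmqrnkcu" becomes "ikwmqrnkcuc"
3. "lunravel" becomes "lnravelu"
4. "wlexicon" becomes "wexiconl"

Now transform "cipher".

In each case the input is transformed by: move the first character to the end, then swap the first and last characters.
Working it through for "cipher": intermediate "ipherc", final "cpheri".
(Check on "dactyl": → "actyld" → "dctyla" ✓)

cpheri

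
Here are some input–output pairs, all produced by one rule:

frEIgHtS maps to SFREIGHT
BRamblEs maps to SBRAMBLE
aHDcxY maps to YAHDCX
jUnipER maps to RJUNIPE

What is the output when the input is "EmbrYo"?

OEMBRY

Looking at the pairs, the operation is to move the last character to the front, then convert every letter to uppercase.
On "EmbrYo": the first step gives "oEmbrY", and the second then gives "OEMBRY".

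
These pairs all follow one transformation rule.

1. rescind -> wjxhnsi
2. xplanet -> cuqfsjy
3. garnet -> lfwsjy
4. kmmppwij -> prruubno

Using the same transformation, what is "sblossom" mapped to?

In each case the input is transformed by: shift every letter 5 places forward in the alphabet (wrapping around).
"sblossom" → "xgqtxxtr".

xgqtxxtr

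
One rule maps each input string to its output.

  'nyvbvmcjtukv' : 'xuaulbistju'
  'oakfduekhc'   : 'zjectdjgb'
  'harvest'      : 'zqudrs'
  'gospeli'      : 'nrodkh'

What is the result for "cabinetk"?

The transformation: shift every letter 1 place backward in the alphabet (wrapping around), then delete the first character.
Working it through for "cabinetk": intermediate "bzahmdsj", final "zahmdsj".

zahmdsj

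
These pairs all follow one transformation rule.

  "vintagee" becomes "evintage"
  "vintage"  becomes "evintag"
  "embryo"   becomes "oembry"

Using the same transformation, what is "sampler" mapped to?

In each case the input is transformed by: move the last character to the front.
So "sampler" becomes "rsample".

rsample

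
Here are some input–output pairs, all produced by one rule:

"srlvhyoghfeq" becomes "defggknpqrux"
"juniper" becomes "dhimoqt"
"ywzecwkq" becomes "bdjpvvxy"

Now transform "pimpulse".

In each case the input is transformed by: shift every letter 1 place backward in the alphabet (wrapping around), then sort the characters into alphabetical order.
Working it through for "pimpulse": intermediate "ohlotkrd", final "dhkloort".

dhkloort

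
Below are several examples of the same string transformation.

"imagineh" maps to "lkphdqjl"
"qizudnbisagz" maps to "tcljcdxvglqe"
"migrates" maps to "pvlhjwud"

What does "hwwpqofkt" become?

Each output is the input with this applied: take characters alternately from the front and the back (1st, last, 2nd, 2nd-last, ...), then shift every letter 3 places forward in the alphabet (wrapping around).
Applying both steps to "hwwpqofkt": "htwkwfpoq", then "kwznzisrt".

kwznzisrt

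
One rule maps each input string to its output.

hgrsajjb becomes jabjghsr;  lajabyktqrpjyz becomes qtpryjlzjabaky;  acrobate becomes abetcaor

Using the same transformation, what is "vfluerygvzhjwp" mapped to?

vghzwjvplfeuyr

In each case the input is transformed by: swap the front and back halves of the string, then swap each adjacent pair of characters (1↔2, 3↔4, ...).
For "vfluerygvzhjwp", step one produces "gvzhjwpvfluery"; step two turns that into "vghzwjvplfeuyr".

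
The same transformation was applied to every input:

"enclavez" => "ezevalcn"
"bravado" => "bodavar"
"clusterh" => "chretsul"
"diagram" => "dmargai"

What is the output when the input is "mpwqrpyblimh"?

mhmilbyprqwp

Rule — move the first character to the end, then reverse the string.
On "mpwqrpyblimh": the first step gives "pwqrpyblimhm", and the second then gives "mhmilbyprqwp".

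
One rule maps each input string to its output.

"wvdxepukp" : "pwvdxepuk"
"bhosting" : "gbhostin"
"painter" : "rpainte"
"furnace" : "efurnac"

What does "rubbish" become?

hrubbis

What's happening: move the last character to the front.
Doing the same to "rubbish": "hrubbis".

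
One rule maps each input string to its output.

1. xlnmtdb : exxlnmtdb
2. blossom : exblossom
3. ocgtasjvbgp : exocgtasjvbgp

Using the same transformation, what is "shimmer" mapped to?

What's happening: prepend "ex".
Applying that to "shimmer" gives "exshimmer".

exshimmer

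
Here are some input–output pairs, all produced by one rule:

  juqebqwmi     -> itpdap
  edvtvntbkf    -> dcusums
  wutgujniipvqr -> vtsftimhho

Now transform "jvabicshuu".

iuzahbr

Looking at the pairs, the operation is to delete the last 3 characters, then shift every letter 1 place backward in the alphabet (wrapping around).
Working it through for "jvabicshuu": intermediate "jvabics", final "iuzahbr".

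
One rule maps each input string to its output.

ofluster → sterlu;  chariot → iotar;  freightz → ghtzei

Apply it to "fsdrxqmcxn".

The rule is to delete the first 2 characters, then move the first 2 characters to the end (rotate left by 2).
Applying that to "fsdrxqmcxn" gives "xqmcxndr".

xqmcxndr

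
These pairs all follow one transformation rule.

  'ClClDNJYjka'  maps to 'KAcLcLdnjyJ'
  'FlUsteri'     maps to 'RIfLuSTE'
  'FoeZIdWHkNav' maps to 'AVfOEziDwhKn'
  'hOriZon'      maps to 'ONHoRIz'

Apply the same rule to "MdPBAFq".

fQmDpba

Rule — flip the case of every letter, then move the last 2 characters to the front (rotate right by 2).
"MdPBAFq" → "mDpbafQ" → "fQmDpba".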